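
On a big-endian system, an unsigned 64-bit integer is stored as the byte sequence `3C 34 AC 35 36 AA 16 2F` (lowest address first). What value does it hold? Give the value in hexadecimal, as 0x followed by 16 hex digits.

0x3C34AC3536AA162F

Big-endian: lowest address holds the most-significant byte.
The bytes are already most-significant first: 0x3C34AC3536AA162F.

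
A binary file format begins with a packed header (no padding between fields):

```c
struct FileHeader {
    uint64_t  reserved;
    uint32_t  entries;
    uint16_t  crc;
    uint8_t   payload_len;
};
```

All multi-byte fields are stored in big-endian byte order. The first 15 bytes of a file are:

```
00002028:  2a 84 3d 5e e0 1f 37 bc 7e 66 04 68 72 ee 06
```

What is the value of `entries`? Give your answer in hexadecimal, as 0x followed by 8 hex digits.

0x7E660468

`entries` follows `reserved` (8 bytes), so it starts at byte offset 8 and occupies 4 bytes.
Bytes at offsets 8..11: 7E 66 04 68.
Big-endian: lowest address holds the most-significant byte.
The bytes are already most-significant first: 0x7E660468.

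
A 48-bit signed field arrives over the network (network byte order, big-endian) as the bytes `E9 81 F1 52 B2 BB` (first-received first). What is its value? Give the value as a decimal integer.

-24730667928901

Big-endian: lowest address holds the most-significant byte.
The bytes are already most-significant first: 0xE981F152B2BB.
Top bit is set, so as a signed 48-bit value this is 0xE981F152B2BB − 2^48 = -24730667928901.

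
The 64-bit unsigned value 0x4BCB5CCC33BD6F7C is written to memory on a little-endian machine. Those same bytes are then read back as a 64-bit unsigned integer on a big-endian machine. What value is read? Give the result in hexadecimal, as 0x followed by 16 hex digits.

Stored little-endian, the bytes at ascending addresses are 7C 6F BD 33 CC 5C CB 4B.
Read back as big-endian, the last byte is least significant, giving 0x7C6FBD33CC5CCB4B.

0x7C6FBD33CC5CCB4B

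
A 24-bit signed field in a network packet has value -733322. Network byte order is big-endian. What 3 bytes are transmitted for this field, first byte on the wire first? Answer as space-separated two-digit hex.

Two's complement of -733322 in 24 bits: 733322 = 0x0B308A; invert → 0xF4CF75; add 1 → 0xF4CF76.
Split into bytes (most-significant first): F4 CF 76.
Big-endian: lowest address holds the most-significant byte.
So the memory order matches the most-significant-first order: F4 CF 76.

F4 CF 76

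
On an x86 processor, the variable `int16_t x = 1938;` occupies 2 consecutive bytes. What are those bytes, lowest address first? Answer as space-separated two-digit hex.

92 07

1938 in hexadecimal, padded to 16 bits, is 0x0792.
Split into bytes (most-significant first): 07 92.
Little-endian stores the least-significant byte at the lowest address.
So at ascending addresses the bytes are 92 07.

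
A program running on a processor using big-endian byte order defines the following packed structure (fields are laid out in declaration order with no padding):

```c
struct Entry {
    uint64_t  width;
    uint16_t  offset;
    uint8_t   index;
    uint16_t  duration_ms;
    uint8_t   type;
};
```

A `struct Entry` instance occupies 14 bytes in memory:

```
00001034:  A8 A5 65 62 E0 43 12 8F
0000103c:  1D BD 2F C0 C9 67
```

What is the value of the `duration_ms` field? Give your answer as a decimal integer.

`duration_ms` follows `width` (8 B), `offset` (2 B), `index` (1 B), so it starts at offset 8 + 2 + 1 = 11 and occupies 2 bytes.
Bytes at offsets 11..12: C0 C9.
Big-endian: lowest address holds the most-significant byte.
The bytes are already most-significant first: 0xC0C9.
0xC0C9 = 49353.

49353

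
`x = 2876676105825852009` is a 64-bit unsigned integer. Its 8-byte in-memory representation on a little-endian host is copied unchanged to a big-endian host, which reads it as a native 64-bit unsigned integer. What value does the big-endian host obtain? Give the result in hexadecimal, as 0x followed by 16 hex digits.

2876676105825852009 in 64-bit hexadecimal is 0x27EC01AD4D9A9A69.
Stored little-endian, the bytes at ascending addresses are 69 9A 9A 4D AD 01 EC 27.
Read back as big-endian, the last byte is least significant, giving 0x699A9A4DAD01EC27.

0x699A9A4DAD01EC27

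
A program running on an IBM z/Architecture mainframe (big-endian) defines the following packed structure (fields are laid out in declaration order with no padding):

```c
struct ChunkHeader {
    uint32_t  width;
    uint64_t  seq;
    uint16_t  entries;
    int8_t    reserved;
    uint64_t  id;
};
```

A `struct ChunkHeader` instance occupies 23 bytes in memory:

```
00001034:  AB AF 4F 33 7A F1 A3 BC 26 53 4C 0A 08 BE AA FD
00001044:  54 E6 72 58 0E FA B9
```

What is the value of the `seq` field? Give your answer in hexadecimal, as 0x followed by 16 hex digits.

0x7AF1A3BC26534C0A

`seq` follows `width` (4 bytes), so it starts at byte offset 4 and occupies 8 bytes.
Bytes at offsets 4..11: 7A F1 A3 BC 26 53 4C 0A.
Big-endian: lowest address holds the most-significant byte.
The bytes are already most-significant first: 0x7AF1A3BC26534C0A.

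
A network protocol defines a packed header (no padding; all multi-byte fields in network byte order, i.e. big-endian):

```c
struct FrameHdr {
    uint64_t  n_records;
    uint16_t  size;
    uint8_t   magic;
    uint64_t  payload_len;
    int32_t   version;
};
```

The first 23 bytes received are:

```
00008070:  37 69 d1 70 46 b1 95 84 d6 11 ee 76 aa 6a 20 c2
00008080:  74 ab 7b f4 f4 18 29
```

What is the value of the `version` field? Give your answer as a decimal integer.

-185329623

`version` follows `n_records` (8 B), `size` (2 B), `magic` (1 B), `payload_len` (8 B), so it starts at offset 8 + 2 + 1 + 8 = 19 and occupies 4 bytes.
Bytes at offsets 19..22: F4 F4 18 29.
Big-endian: lowest address holds the most-significant byte.
The bytes are already most-significant first: 0xF4F41829.
Top bit is set, so as a signed 32-bit value this is 0xF4F41829 − 2^32 = -185329623.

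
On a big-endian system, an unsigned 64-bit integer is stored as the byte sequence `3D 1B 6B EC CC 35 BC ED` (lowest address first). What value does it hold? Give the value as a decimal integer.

Big-endian stores the most-significant byte at the lowest address.
The bytes are already most-significant first: 0x3D1B6BECCC35BCED.
0x3D1B6BECCC35BCED = 4403231725467319533.

4403231725467319533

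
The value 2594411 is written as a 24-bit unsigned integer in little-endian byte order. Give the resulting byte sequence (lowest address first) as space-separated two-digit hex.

6B 96 27

2594411 in hexadecimal, padded to 24 bits, is 0x27966B.
Split into bytes (most-significant first): 27 96 6B.
Little-endian stores the least-significant byte at the lowest address.
So at ascending addresses the bytes are 6B 96 27.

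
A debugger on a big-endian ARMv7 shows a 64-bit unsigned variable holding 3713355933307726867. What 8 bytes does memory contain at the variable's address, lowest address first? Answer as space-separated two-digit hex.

33 88 7D 8C 11 65 6C 13

3713355933307726867 in hexadecimal, padded to 64 bits, is 0x33887D8C11656C13.
Split into bytes (most-significant first): 33 88 7D 8C 11 65 6C 13.
Big-endian stores the most-significant byte at the lowest address.
So the memory order matches the most-significant-first order: 33 88 7D 8C 11 65 6C 13.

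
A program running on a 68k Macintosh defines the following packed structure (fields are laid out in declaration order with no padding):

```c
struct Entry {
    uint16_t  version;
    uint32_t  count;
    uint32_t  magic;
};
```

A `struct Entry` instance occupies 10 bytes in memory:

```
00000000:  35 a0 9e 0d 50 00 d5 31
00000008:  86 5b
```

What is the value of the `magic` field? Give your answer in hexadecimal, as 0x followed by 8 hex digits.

`magic` follows `version` (2 B), `count` (4 B), so it starts at offset 2 + 4 = 6 and occupies 4 bytes.
Bytes at offsets 6..9: D5 31 86 5B.
In big-endian order the high byte comes first in memory.
The bytes are already most-significant first: 0xD531865B.

0xD531865B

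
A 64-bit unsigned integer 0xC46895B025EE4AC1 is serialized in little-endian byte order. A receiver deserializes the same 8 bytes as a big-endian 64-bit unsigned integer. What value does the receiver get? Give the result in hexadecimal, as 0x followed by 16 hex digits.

0xC14AEE25B09568C4

Stored little-endian, the bytes at ascending addresses are C1 4A EE 25 B0 95 68 C4.
Read back as big-endian, the last byte is least significant, giving 0xC14AEE25B09568C4.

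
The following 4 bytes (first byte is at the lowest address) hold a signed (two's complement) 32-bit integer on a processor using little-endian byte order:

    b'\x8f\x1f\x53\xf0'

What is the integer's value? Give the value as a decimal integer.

Little-endian stores the least-significant byte at the lowest address.
Reassemble most-significant byte first: F0 53 1F 8F → 0xF0531F8F.
Top bit is set, so as a signed 32-bit value this is 0xF0531F8F − 2^32 = -262987889.

-262987889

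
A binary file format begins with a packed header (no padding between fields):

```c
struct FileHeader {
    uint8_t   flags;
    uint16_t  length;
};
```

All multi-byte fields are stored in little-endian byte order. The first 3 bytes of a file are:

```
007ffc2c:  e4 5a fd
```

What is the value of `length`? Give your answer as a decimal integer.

64858

`length` follows `flags` (1 byte), so it starts at byte offset 1 and occupies 2 bytes.
Bytes at offsets 1..2: 5A FD.
Little-endian stores the least-significant byte at the lowest address.
Reassemble most-significant byte first: FD 5A → 0xFD5A.
0xFD5A = 64858.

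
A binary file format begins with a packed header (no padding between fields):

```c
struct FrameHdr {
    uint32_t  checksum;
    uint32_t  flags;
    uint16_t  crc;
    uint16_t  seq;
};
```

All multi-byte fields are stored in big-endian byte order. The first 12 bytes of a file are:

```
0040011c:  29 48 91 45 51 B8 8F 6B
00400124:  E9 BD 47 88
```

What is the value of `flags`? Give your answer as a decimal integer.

1371049835

`flags` follows `checksum` (4 bytes), so it starts at byte offset 4 and occupies 4 bytes.
Bytes at offsets 4..7: 51 B8 8F 6B.
In big-endian order the high byte comes first in memory.
The bytes are already most-significant first: 0x51B88F6B.
0x51B88F6B = 1371049835.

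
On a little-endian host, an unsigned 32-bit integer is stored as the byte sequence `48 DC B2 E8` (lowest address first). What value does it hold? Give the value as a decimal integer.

In little-endian order the low byte comes first in memory.
Reassemble most-significant byte first: E8 B2 DC 48 → 0xE8B2DC48.
0xE8B2DC48 = 3904035912.

3904035912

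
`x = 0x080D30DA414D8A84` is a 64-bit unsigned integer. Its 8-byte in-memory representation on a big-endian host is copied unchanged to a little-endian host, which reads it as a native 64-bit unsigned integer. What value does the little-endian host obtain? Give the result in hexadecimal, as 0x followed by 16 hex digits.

Stored big-endian, the bytes at ascending addresses are 08 0D 30 DA 41 4D 8A 84.
Read back as little-endian, the first byte is least significant, giving 0x848A4D41DA300D08.

0x848A4D41DA300D08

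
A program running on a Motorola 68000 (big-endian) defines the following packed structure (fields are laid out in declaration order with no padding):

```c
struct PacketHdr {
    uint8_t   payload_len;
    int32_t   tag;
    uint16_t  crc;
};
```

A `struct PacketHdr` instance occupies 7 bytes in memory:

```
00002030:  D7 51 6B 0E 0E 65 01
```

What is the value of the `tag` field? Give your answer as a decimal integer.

`tag` follows `payload_len` (1 byte), so it starts at byte offset 1 and occupies 4 bytes.
Bytes at offsets 1..4: 51 6B 0E 0E.
In big-endian order the high byte comes first in memory.
The bytes are already most-significant first: 0x516B0E0E.
0x516B0E0E = 1365970446.

1365970446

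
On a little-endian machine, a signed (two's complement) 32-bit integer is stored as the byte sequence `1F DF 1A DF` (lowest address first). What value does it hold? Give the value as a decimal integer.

Little-endian stores the least-significant byte at the lowest address.
Reassemble most-significant byte first: DF 1A DF 1F → 0xDF1ADF1F.
Top bit is set, so as a signed 32-bit value this is 0xDF1ADF1F − 2^32 = -551887073.

-551887073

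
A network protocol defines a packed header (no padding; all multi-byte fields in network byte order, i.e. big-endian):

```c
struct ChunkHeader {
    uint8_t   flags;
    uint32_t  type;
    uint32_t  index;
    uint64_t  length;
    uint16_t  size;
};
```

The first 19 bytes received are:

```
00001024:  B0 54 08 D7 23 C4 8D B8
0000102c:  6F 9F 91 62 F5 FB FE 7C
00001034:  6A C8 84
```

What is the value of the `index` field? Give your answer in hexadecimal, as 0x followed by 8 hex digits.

0xC48DB86F

`index` follows `flags` (1 B), `type` (4 B), so it starts at offset 1 + 4 = 5 and occupies 4 bytes.
Bytes at offsets 5..8: C4 8D B8 6F.
In big-endian order the high byte comes first in memory.
The bytes are already most-significant first: 0xC48DB86F.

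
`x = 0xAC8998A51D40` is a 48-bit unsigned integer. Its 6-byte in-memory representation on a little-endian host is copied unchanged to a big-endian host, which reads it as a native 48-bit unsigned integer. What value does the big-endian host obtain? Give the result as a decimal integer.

70496076466604

Stored little-endian, the bytes at ascending addresses are 40 1D A5 98 89 AC.
Read back as big-endian, the last byte is least significant, giving 0x401DA59889AC.
0x401DA59889AC = 70496076466604.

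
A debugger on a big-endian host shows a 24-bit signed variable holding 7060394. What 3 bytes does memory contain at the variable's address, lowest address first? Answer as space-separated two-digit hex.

7060394 in hexadecimal, padded to 24 bits, is 0x6BBBAA.
Split into bytes (most-significant first): 6B BB AA.
Big-endian: lowest address holds the most-significant byte.
So the memory order matches the most-significant-first order: 6B BB AA.

6B BB AA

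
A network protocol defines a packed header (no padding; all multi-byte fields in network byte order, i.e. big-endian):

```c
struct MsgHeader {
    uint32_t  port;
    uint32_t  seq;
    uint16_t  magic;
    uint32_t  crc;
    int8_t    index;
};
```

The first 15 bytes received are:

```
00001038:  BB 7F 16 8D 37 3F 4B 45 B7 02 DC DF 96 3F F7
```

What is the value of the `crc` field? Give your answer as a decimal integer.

3705640511

`crc` follows `port` (4 B), `seq` (4 B), `magic` (2 B), so it starts at offset 4 + 4 + 2 = 10 and occupies 4 bytes.
Bytes at offsets 10..13: DC DF 96 3F.
Big-endian stores the most-significant byte at the lowest address.
The bytes are already most-significant first: 0xDCDF963F.
0xDCDF963F = 3705640511.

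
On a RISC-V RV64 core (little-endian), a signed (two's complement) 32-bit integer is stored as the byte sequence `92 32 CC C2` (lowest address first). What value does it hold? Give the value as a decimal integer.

-1026805102

In little-endian order the low byte comes first in memory.
Reassemble most-significant byte first: C2 CC 32 92 → 0xC2CC3292.
Top bit is set, so as a signed 32-bit value this is 0xC2CC3292 − 2^32 = -1026805102.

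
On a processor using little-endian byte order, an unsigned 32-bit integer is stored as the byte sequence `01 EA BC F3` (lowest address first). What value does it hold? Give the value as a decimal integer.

4089244161

Little-endian stores the least-significant byte at the lowest address.
Reassemble most-significant byte first: F3 BC EA 01 → 0xF3BCEA01.
0xF3BCEA01 = 4089244161.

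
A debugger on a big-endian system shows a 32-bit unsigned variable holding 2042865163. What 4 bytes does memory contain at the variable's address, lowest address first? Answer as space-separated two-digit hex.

79 C3 A6 0B

2042865163 in hexadecimal, padded to 32 bits, is 0x79C3A60B.
Split into bytes (most-significant first): 79 C3 A6 0B.
In big-endian order the high byte comes first in memory.
So the memory order matches the most-significant-first order: 79 C3 A6 0B.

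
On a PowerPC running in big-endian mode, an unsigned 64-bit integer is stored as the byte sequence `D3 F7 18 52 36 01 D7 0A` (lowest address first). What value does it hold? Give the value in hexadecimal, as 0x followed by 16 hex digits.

0xD3F718523601D70A

Big-endian: lowest address holds the most-significant byte.
The bytes are already most-significant first: 0xD3F718523601D70A.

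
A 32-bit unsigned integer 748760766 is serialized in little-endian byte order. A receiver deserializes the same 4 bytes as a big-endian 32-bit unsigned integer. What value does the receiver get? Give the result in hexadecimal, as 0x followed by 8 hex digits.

748760766 in 32-bit hexadecimal is 0x2CA12EBE.
Stored little-endian, the bytes at ascending addresses are BE 2E A1 2C.
Read back as big-endian, the last byte is least significant, giving 0xBE2EA12C.

0xBE2EA12C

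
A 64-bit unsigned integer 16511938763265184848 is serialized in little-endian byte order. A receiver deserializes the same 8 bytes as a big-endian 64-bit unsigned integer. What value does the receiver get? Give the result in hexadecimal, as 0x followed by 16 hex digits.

0x50946C39D23026E5

16511938763265184848 in 64-bit hexadecimal is 0xE52630D2396C9450.
Stored little-endian, the bytes at ascending addresses are 50 94 6C 39 D2 30 26 E5.
Read back as big-endian, the last byte is least significant, giving 0x50946C39D23026E5.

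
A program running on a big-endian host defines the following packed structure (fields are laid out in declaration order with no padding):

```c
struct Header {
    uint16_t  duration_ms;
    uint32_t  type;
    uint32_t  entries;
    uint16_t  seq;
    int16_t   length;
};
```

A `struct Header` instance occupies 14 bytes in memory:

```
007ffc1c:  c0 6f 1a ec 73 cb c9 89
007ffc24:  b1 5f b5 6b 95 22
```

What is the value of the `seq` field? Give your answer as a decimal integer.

`seq` follows `duration_ms` (2 B), `type` (4 B), `entries` (4 B), so it starts at offset 2 + 4 + 4 = 10 and occupies 2 bytes.
Bytes at offsets 10..11: B5 6B.
In big-endian order the high byte comes first in memory.
The bytes are already most-significant first: 0xB56B.
0xB56B = 46443.

46443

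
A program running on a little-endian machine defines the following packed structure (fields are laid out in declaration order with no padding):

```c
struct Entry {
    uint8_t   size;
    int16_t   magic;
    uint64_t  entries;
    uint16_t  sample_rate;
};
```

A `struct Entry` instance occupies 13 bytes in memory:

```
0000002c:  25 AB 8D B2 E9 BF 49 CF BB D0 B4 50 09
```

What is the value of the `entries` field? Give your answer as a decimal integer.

`entries` follows `size` (1 B), `magic` (2 B), so it starts at offset 1 + 2 = 3 and occupies 8 bytes.
Bytes at offsets 3..10: B2 E9 BF 49 CF BB D0 B4.
In little-endian order the low byte comes first in memory.
Reassemble most-significant byte first: B4 D0 BB CF 49 BF E9 B2 → 0xB4D0BBCF49BFE9B2.
0xB4D0BBCF49BFE9B2 = 13029120220952783282.

13029120220952783282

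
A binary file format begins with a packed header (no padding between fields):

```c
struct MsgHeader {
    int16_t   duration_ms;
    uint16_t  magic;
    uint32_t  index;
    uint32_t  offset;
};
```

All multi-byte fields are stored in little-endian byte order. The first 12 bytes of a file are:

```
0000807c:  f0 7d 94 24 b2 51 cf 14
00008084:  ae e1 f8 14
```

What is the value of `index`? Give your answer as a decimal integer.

`index` follows `duration_ms` (2 B), `magic` (2 B), so it starts at offset 2 + 2 = 4 and occupies 4 bytes.
Bytes at offsets 4..7: B2 51 CF 14.
In little-endian order the low byte comes first in memory.
Reassemble most-significant byte first: 14 CF 51 B2 → 0x14CF51B2.
0x14CF51B2 = 349131186.

349131186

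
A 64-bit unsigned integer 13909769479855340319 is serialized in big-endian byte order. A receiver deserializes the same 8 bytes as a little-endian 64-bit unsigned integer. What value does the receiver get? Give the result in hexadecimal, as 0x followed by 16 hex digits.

0x1FFB5812A56D09C1

13909769479855340319 in 64-bit hexadecimal is 0xC1096DA51258FB1F.
Stored big-endian, the bytes at ascending addresses are C1 09 6D A5 12 58 FB 1F.
Read back as little-endian, the first byte is least significant, giving 0x1FFB5812A56D09C1.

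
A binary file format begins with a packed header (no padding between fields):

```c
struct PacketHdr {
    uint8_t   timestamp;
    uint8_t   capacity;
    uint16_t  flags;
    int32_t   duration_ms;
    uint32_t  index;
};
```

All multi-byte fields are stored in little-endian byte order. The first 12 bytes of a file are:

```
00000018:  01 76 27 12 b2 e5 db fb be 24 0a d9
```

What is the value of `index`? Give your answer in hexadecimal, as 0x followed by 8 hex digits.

`index` follows `timestamp` (1 B), `capacity` (1 B), `flags` (2 B), `duration_ms` (4 B), so it starts at offset 1 + 1 + 2 + 4 = 8 and occupies 4 bytes.
Bytes at offsets 8..11: BE 24 0A D9.
Little-endian: lowest address holds the least-significant byte.
Reassemble most-significant byte first: D9 0A 24 BE → 0xD90A24BE.

0xD90A24BE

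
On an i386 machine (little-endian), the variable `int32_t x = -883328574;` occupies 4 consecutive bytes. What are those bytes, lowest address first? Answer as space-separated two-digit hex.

C2 79 59 CB

Two's complement of -883328574 in 32 bits: 883328574 = 0x34A6863E; invert → 0xCB5979C1; add 1 → 0xCB5979C2.
Split into bytes (most-significant first): CB 59 79 C2.
Little-endian: lowest address holds the least-significant byte.
So at ascending addresses the bytes are C2 79 59 CB.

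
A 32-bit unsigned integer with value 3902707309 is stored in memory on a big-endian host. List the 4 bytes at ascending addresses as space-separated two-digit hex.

3902707309 in hexadecimal, padded to 32 bits, is 0xE89E966D.
Split into bytes (most-significant first): E8 9E 96 6D.
Big-endian: lowest address holds the most-significant byte.
So the memory order matches the most-significant-first order: E8 9E 96 6D.

E8 9E 96 6D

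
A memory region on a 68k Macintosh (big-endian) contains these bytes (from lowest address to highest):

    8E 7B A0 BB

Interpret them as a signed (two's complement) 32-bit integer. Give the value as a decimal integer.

-1904500549

Big-endian: lowest address holds the most-significant byte.
The bytes are already most-significant first: 0x8E7BA0BB.
Top bit is set, so as a signed 32-bit value this is 0x8E7BA0BB − 2^32 = -1904500549.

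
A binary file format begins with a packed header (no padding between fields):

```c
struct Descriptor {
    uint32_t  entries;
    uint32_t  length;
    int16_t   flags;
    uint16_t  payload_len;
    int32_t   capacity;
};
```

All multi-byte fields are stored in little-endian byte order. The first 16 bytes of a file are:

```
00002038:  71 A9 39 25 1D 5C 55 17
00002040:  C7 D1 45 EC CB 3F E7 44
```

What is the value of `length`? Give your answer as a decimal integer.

`length` follows `entries` (4 bytes), so it starts at byte offset 4 and occupies 4 bytes.
Bytes at offsets 4..7: 1D 5C 55 17.
Little-endian stores the least-significant byte at the lowest address.
Reassemble most-significant byte first: 17 55 5C 1D → 0x17555C1D.
0x17555C1D = 391470109.

391470109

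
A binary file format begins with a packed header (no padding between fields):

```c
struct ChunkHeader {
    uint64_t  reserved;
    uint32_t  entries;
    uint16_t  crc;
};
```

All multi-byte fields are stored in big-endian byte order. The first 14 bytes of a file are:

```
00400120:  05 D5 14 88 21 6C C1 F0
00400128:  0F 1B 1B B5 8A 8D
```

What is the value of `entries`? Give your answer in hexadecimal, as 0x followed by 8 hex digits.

0x0F1B1BB5

`entries` follows `reserved` (8 bytes), so it starts at byte offset 8 and occupies 4 bytes.
Bytes at offsets 8..11: 0F 1B 1B B5.
Big-endian: lowest address holds the most-significant byte.
The bytes are already most-significant first: 0x0F1B1BB5.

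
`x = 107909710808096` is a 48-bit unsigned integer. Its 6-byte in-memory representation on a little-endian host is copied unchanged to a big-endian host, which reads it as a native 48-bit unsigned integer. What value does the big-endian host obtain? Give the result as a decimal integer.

107909710808096 in 48-bit hexadecimal is 0x6224AFFB0420.
Stored little-endian, the bytes at ascending addresses are 20 04 FB AF 24 62.
Read back as big-endian, the last byte is least significant, giving 0x2004FBAF2462.
0x2004FBAF2462 = 35205774517346.

35205774517346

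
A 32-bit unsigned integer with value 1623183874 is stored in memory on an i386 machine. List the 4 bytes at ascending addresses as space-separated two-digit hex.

1623183874 in hexadecimal, padded to 32 bits, is 0x60BFD202.
Split into bytes (most-significant first): 60 BF D2 02.
Little-endian: lowest address holds the least-significant byte.
So at ascending addresses the bytes are 02 D2 BF 60.

02 D2 BF 60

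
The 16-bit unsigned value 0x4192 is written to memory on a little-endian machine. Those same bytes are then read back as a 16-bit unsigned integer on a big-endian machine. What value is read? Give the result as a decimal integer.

37441

Stored little-endian, the bytes at ascending addresses are 92 41.
Read back as big-endian, the last byte is least significant, giving 0x9241.
0x9241 = 37441.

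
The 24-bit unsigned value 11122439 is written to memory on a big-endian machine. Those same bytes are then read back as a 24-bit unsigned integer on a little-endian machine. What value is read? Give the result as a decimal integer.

505769

11122439 in 24-bit hexadecimal is 0xA9B707.
Stored big-endian, the bytes at ascending addresses are A9 B7 07.
Read back as little-endian, the first byte is least significant, giving 0x07B7A9.
0x07B7A9 = 505769.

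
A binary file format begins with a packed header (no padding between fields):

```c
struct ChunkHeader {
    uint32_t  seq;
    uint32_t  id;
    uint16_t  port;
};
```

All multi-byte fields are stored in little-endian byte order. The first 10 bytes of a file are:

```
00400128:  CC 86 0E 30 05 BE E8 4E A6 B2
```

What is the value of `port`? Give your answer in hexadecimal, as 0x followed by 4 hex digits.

0xB2A6

`port` follows `seq` (4 B), `id` (4 B), so it starts at offset 4 + 4 = 8 and occupies 2 bytes.
Bytes at offsets 8..9: A6 B2.
Little-endian stores the least-significant byte at the lowest address.
Reassemble most-significant byte first: B2 A6 → 0xB2A6.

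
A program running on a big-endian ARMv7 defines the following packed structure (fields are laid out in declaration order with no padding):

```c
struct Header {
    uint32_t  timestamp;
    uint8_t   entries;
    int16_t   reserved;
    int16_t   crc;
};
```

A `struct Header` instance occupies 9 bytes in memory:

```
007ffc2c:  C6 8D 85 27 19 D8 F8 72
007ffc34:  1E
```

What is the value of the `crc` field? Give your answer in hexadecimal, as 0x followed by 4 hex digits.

0x721E

`crc` follows `timestamp` (4 B), `entries` (1 B), `reserved` (2 B), so it starts at offset 4 + 1 + 2 = 7 and occupies 2 bytes.
Bytes at offsets 7..8: 72 1E.
Big-endian: lowest address holds the most-significant byte.
The bytes are already most-significant first: 0x721E.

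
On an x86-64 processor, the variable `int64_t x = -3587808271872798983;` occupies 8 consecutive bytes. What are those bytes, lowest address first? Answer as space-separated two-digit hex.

F9 4E D0 C0 62 8B 35 CE

Two's complement of -3587808271872798983 in 64 bits: 3587808271872798983 = 0x31CA749D3F2FB107; invert → 0xCE358B62C0D04EF8; add 1 → 0xCE358B62C0D04EF9.
Split into bytes (most-significant first): CE 35 8B 62 C0 D0 4E F9.
Little-endian stores the least-significant byte at the lowest address.
So at ascending addresses the bytes are F9 4E D0 C0 62 8B 35 CE.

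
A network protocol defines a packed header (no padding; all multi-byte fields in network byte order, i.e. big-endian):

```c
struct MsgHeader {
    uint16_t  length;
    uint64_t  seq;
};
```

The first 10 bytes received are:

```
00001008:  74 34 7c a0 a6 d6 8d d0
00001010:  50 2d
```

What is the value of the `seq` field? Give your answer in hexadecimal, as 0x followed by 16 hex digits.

0x7CA0A6D68DD0502D

`seq` follows `length` (2 bytes), so it starts at byte offset 2 and occupies 8 bytes.
Bytes at offsets 2..9: 7C A0 A6 D6 8D D0 50 2D.
Big-endian: lowest address holds the most-significant byte.
The bytes are already most-significant first: 0x7CA0A6D68DD0502D.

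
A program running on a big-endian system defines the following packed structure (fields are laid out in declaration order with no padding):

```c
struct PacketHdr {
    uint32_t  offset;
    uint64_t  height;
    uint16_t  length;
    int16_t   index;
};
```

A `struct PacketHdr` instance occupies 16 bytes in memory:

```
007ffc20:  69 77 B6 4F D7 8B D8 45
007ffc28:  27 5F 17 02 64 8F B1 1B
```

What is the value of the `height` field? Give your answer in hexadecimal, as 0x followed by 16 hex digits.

0xD78BD845275F1702

`height` follows `offset` (4 bytes), so it starts at byte offset 4 and occupies 8 bytes.
Bytes at offsets 4..11: D7 8B D8 45 27 5F 17 02.
Big-endian: lowest address holds the most-significant byte.
The bytes are already most-significant first: 0xD78BD845275F1702.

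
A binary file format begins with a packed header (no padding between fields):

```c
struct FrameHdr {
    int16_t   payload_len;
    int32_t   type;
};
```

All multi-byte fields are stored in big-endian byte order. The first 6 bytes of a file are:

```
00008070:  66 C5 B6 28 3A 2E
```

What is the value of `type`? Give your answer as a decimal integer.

-1238877650

`type` follows `payload_len` (2 bytes), so it starts at byte offset 2 and occupies 4 bytes.
Bytes at offsets 2..5: B6 28 3A 2E.
In big-endian order the high byte comes first in memory.
The bytes are already most-significant first: 0xB6283A2E.
Top bit is set, so as a signed 32-bit value this is 0xB6283A2E − 2^32 = -1238877650.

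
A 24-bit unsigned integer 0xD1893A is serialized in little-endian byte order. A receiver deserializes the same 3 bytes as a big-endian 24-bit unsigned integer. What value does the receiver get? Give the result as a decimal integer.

3836369

Stored little-endian, the bytes at ascending addresses are 3A 89 D1.
Read back as big-endian, the last byte is least significant, giving 0x3A89D1.
0x3A89D1 = 3836369.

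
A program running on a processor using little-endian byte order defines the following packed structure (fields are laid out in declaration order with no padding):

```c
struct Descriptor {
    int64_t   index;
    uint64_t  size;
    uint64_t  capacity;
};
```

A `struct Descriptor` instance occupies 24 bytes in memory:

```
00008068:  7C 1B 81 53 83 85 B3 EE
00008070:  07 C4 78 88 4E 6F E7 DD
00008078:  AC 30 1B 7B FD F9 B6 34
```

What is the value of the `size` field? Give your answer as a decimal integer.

`size` follows `index` (8 bytes), so it starts at byte offset 8 and occupies 8 bytes.
Bytes at offsets 8..15: 07 C4 78 88 4E 6F E7 DD.
Little-endian: lowest address holds the least-significant byte.
Reassemble most-significant byte first: DD E7 6F 4E 88 78 C4 07 → 0xDDE76F4E8878C407.
0xDDE76F4E8878C407 = 15989871385089983495.

15989871385089983495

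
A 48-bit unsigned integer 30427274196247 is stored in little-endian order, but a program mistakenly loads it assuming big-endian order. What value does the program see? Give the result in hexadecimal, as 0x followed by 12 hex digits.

30427274196247 in 48-bit hexadecimal is 0x1BAC66DEB517.
Stored little-endian, the bytes at ascending addresses are 17 B5 DE 66 AC 1B.
Read back as big-endian, the last byte is least significant, giving 0x17B5DE66AC1B.

0x17B5DE66AC1B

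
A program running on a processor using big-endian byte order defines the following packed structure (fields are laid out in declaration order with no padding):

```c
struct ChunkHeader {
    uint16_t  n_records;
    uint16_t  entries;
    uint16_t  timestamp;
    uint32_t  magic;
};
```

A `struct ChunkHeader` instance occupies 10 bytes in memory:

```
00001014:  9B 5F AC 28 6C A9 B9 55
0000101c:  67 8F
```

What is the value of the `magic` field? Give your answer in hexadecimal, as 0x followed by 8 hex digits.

0xB955678F

`magic` follows `n_records` (2 B), `entries` (2 B), `timestamp` (2 B), so it starts at offset 2 + 2 + 2 = 6 and occupies 4 bytes.
Bytes at offsets 6..9: B9 55 67 8F.
In big-endian order the high byte comes first in memory.
The bytes are already most-significant first: 0xB955678F.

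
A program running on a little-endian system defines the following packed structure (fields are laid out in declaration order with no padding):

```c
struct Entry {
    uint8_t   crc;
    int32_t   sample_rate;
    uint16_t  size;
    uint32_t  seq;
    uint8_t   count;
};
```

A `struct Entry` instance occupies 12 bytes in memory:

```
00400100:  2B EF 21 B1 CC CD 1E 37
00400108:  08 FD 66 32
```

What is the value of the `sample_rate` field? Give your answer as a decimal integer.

`sample_rate` follows `crc` (1 byte), so it starts at byte offset 1 and occupies 4 bytes.
Bytes at offsets 1..4: EF 21 B1 CC.
In little-endian order the low byte comes first in memory.
Reassemble most-significant byte first: CC B1 21 EF → 0xCCB121EF.
Top bit is set, so as a signed 32-bit value this is 0xCCB121EF − 2^32 = -860806673.

-860806673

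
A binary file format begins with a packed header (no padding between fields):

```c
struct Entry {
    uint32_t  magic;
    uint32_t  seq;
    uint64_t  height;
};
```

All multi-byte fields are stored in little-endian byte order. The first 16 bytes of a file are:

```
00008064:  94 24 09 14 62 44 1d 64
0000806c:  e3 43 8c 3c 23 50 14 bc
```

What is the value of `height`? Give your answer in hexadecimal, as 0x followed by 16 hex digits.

0xBC1450233C8C43E3

`height` follows `magic` (4 B), `seq` (4 B), so it starts at offset 4 + 4 = 8 and occupies 8 bytes.
Bytes at offsets 8..15: E3 43 8C 3C 23 50 14 BC.
Little-endian stores the least-significant byte at the lowest address.
Reassemble most-significant byte first: BC 14 50 23 3C 8C 43 E3 → 0xBC1450233C8C43E3.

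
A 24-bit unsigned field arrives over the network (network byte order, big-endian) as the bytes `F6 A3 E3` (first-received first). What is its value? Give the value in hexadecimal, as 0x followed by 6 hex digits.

0xF6A3E3

In big-endian order the high byte comes first in memory.
The bytes are already most-significant first: 0xF6A3E3.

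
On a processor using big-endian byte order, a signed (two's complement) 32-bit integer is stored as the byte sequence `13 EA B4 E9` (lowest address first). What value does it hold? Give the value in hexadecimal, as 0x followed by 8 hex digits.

0x13EAB4E9

In big-endian order the high byte comes first in memory.
The bytes are already most-significant first: 0x13EAB4E9.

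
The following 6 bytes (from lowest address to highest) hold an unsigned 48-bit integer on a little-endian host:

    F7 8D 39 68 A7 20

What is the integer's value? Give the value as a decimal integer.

35903380229623

Little-endian stores the least-significant byte at the lowest address.
Reassemble most-significant byte first: 20 A7 68 39 8D F7 → 0x20A768398DF7.
0x20A768398DF7 = 35903380229623.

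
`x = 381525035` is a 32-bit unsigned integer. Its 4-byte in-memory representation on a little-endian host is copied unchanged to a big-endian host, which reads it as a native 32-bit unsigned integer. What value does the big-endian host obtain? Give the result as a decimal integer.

731692310

381525035 in 32-bit hexadecimal is 0x16BD9C2B.
Stored little-endian, the bytes at ascending addresses are 2B 9C BD 16.
Read back as big-endian, the last byte is least significant, giving 0x2B9CBD16.
0x2B9CBD16 = 731692310.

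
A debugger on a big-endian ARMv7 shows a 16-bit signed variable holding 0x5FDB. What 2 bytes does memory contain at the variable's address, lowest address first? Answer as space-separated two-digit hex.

Split into bytes (most-significant first): 5F DB.
Big-endian stores the most-significant byte at the lowest address.
So the memory order matches the most-significant-first order: 5F DB.

5F DB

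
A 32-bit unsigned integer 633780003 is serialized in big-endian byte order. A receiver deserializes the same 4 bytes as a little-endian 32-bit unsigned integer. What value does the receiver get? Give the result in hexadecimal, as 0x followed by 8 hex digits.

0x23B7C625

633780003 in 32-bit hexadecimal is 0x25C6B723.
Stored big-endian, the bytes at ascending addresses are 25 C6 B7 23.
Read back as little-endian, the first byte is least significant, giving 0x23B7C625.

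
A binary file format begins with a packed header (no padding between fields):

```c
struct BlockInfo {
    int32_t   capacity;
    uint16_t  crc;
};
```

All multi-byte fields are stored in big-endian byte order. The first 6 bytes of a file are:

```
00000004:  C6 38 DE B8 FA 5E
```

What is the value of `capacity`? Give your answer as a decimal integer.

`capacity` is the first field, at byte offset 0, occupying 4 bytes.
Bytes at offsets 0..3: C6 38 DE B8.
Big-endian: lowest address holds the most-significant byte.
The bytes are already most-significant first: 0xC638DEB8.
Top bit is set, so as a signed 32-bit value this is 0xC638DEB8 − 2^32 = -969351496.

-969351496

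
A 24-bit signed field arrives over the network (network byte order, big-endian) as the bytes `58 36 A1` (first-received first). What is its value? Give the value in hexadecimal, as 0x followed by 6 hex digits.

In big-endian order the high byte comes first in memory.
The bytes are already most-significant first: 0x5836A1.

0x5836A1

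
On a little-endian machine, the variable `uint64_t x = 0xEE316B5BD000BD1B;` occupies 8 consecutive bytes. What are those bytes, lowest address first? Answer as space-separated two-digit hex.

1B BD 00 D0 5B 6B 31 EE

Split into bytes (most-significant first): EE 31 6B 5B D0 00 BD 1B.
Little-endian stores the least-significant byte at the lowest address.
So at ascending addresses the bytes are 1B BD 00 D0 5B 6B 31 EE.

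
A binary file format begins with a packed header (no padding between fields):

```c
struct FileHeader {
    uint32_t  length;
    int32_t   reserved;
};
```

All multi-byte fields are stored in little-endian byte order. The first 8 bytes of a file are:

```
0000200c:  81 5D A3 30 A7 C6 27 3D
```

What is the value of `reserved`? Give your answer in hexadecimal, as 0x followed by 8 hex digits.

`reserved` follows `length` (4 bytes), so it starts at byte offset 4 and occupies 4 bytes.
Bytes at offsets 4..7: A7 C6 27 3D.
Little-endian stores the least-significant byte at the lowest address.
Reassemble most-significant byte first: 3D 27 C6 A7 → 0x3D27C6A7.

0x3D27C6A7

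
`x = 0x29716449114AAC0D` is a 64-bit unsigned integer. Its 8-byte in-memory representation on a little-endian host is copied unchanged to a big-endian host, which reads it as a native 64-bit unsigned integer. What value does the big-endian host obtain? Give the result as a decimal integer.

985243856593514793

Stored little-endian, the bytes at ascending addresses are 0D AC 4A 11 49 64 71 29.
Read back as big-endian, the last byte is least significant, giving 0x0DAC4A1149647129.
0x0DAC4A1149647129 = 985243856593514793.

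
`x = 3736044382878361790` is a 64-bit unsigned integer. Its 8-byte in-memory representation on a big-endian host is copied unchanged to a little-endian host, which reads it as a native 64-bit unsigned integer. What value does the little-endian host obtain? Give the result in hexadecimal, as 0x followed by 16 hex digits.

0xBEE88E629218D933

3736044382878361790 in 64-bit hexadecimal is 0x33D91892628EE8BE.
Stored big-endian, the bytes at ascending addresses are 33 D9 18 92 62 8E E8 BE.
Read back as little-endian, the first byte is least significant, giving 0xBEE88E629218D933.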